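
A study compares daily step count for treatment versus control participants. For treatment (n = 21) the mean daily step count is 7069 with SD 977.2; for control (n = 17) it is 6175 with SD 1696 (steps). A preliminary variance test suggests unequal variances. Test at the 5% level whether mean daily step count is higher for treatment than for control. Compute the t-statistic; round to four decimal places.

Let group 1 = treatment, group 2 = control. H0: μ_1 = μ_2; H1: μ_1 > μ_2 (Welch's two-sample t-test, right-tailed).
t = (x̄_1 − x̄_2)/√(s_1²/n_1 + s_2²/n_2) = (7069 − 6175)/√(977.2²/21 + 1696²/17) = 1.9295
Welch–Satterthwaite df ≈ 24.35
p-value = P(T ≥ 1.9295) ≈ 0.0327
Since p ≈ 0.0327 < α = 0.05, reject H0; the data support H1.

1.9295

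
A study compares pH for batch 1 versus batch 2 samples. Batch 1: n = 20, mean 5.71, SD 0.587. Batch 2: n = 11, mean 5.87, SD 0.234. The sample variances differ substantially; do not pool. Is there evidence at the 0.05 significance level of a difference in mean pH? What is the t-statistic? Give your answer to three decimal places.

-1.074

Let group 1 = batch 1, group 2 = batch 2. H0: μ_1 = μ_2; H1: μ_1 ≠ μ_2 (Welch's two-sample t-test, two-sided).
t = (x̄_1 − x̄_2)/√(s_1²/n_1 + s_2²/n_2) = (5.71 − 5.87)/√(0.587²/20 + 0.234²/11) = -1.074
Welch–Satterthwaite df ≈ 27.24
Two-sided p-value ≈ 0.292
Since p ≈ 0.292 > α = 0.05, fail to reject H0; the data do not provide sufficient evidence against H0.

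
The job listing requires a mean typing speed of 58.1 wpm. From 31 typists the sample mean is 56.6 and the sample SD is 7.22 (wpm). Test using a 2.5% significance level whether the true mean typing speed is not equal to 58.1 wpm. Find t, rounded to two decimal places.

H0: μ = 58.1; H1: μ ≠ 58.1 (one-sample t-test, two-sided).
t = (x̄ − μ₀)/(s/√n) = (56.6 − 58.1)/(7.22/√31) = -1.16
df = n − 1 = 30
Two-sided p-value ≈ 0.2565
Since p ≈ 0.2565 > α = 0.025, fail to reject H0; the evidence is not statistically significant.

-1.16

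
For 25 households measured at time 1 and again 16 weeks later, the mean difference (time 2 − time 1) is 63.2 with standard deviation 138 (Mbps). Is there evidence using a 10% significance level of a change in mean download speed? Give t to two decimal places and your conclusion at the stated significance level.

H0: μ_d = 0; H1: μ_d ≠ 0 (paired t-test on the differences, two-sided).
t = d̄/(s_d/√n) = 63.2/(138/√25) = 2.29
df = n − 1 = 24
Two-sided p-value ≈ 0.031
Since p ≈ 0.031 < α = 0.1, reject H0; the evidence is statistically significant.

t = 2.29; reject H0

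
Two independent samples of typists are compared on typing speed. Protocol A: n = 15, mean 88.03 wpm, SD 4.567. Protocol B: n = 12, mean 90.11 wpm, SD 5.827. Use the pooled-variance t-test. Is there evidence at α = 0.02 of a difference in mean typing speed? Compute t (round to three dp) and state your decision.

t = -1.041; fail to reject H0

Let group 1 = protocol A, group 2 = protocol B. H0: μ_1 = μ_2; H1: μ_1 ≠ μ_2 (two-sample pooled-variance t-test, two-sided).
s_p² = [(15−1)·4.567² + (12−1)·5.827²]/(15+12−2) = 26.6199
t = (88.03 − 90.11)/√[26.6199·(1/15 + 1/12)] = -1.041
df = n₁ + n₂ − 2 = 25
Two-sided p-value ≈ 0.308
Since p ≈ 0.308 > α = 0.02, fail to reject H0; the evidence is not statistically significant.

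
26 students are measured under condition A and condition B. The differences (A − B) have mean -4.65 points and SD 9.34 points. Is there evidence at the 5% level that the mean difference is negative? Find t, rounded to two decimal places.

H0: μ_d = 0; H1: μ_d < 0 (paired t-test on the differences, left-tailed).
t = d̄/(s_d/√n) = -4.65/(9.34/√26) = -2.54
df = n − 1 = 25
p-value = P(T ≤ -2.54) ≈ 0.009
Since p ≈ 0.009 < α = 0.05, reject H0; the evidence is statistically significant.

-2.54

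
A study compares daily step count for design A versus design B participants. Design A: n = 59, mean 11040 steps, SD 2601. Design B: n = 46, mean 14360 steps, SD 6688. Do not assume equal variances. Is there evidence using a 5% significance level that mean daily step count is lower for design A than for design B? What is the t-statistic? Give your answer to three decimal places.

-3.184

Let group 1 = design A, group 2 = design B. H0: μ_1 = μ_2; H1: μ_1 < μ_2 (Welch's two-sample t-test, left-tailed).
t = (x̄_1 − x̄_2)/√(s_1²/n_1 + s_2²/n_2) = (11040 − 14360)/√(2601²/59 + 6688²/46) = -3.184
Welch–Satterthwaite df ≈ 55.64
p-value = P(T ≤ -3.184) ≈ 0.0012
Since p ≈ 0.0012 < α = 0.05, reject H0; the data support H1.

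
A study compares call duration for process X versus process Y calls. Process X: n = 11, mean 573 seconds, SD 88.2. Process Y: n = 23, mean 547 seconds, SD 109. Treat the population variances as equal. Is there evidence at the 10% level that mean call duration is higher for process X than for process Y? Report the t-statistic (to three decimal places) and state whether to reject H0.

t = 0.689; fail to reject H0

Let group 1 = process X, group 2 = process Y. H0: μ_1 = μ_2; H1: μ_1 > μ_2 (two-sample pooled-variance t-test, right-tailed).
s_p² = [(11−1)·88.2² + (23−1)·109²]/(11+23−2) = 10599.2
t = (573 − 547)/√[10599.2·(1/11 + 1/23)] = 0.689
df = n₁ + n₂ − 2 = 32
p-value = P(T ≥ 0.689) ≈ 0.2479
Since p ≈ 0.2479 > α = 0.1, fail to reject H0; the evidence is not statistically significant.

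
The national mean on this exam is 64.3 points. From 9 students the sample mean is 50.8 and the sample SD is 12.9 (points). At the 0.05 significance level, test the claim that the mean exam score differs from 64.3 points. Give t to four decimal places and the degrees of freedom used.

t = -3.1395, df = 8

H0: μ = 64.3; H1: μ ≠ 64.3 (one-sample t-test, two-sided).
t = (x̄ − μ₀)/(s/√n) = (50.8 − 64.3)/(12.9/√9) = -3.1395
df = n − 1 = 8
Two-sided p-value ≈ 0.0138
Since p ≈ 0.0138 < α = 0.05, reject H0; the data support H1.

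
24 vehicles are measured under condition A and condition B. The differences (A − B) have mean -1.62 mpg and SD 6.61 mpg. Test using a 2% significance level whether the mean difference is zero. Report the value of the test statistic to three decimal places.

-1.201

H0: μ_d = 0; H1: μ_d ≠ 0 (paired t-test on the differences, two-sided).
t = d̄/(s_d/√n) = -1.62/(6.61/√24) = -1.201
df = n − 1 = 23
Two-sided p-value ≈ 0.2421
Since p ≈ 0.2421 > α = 0.02, fail to reject H0; the evidence is not statistically significant.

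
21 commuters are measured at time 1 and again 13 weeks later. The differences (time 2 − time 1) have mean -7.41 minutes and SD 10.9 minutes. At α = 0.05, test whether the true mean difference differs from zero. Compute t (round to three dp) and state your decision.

t = -3.115; reject H0

H0: μ_d = 0; H1: μ_d ≠ 0 (paired t-test on the differences, two-sided).
t = d̄/(s_d/√n) = -7.41/(10.9/√21) = -3.115
df = n − 1 = 20
Two-sided p-value ≈ 0.005
Since p ≈ 0.005 < α = 0.05, reject H0; the data support H1.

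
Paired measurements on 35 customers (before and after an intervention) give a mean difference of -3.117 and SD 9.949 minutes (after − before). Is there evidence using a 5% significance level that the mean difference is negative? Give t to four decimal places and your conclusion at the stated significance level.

t = -1.8535; reject H0

H0: μ_d = 0; H1: μ_d < 0 (paired t-test on the differences, left-tailed).
t = d̄/(s_d/√n) = -3.117/(9.949/√35) = -1.8535
df = n − 1 = 34
p-value = P(T ≤ -1.8535) ≈ 0.036
Since p ≈ 0.036 < α = 0.05, reject H0; the evidence is statistically significant.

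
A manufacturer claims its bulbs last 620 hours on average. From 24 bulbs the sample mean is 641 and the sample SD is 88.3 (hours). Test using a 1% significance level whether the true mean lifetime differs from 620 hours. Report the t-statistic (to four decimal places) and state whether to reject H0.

H0: μ = 620; H1: μ ≠ 620 (one-sample t-test, two-sided).
t = (x̄ − μ₀)/(s/√n) = (641 − 620)/(88.3/√24) = 1.1651
df = n − 1 = 23
Two-sided p-value ≈ 0.256
Since p ≈ 0.256 > α = 0.01, fail to reject H0; the evidence is not statistically significant.

t = 1.1651; fail to reject H0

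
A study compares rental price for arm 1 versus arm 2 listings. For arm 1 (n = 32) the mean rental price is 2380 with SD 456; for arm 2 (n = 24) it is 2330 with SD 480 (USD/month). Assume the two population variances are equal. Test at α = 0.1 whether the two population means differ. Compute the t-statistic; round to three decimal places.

Let group 1 = arm 1, group 2 = arm 2. H0: μ_1 = μ_2; H1: μ_1 ≠ μ_2 (two-sample pooled-variance t-test, two-sided).
s_p² = [(32−1)·456² + (24−1)·480²]/(32+24−2) = 217504
t = (2380 − 2330)/√[217504·(1/32 + 1/24)] = 0.397
df = n₁ + n₂ − 2 = 54
Two-sided p-value ≈ 0.6929
Since p ≈ 0.6929 > α = 0.1, fail to reject H0; the evidence is not statistically significant.

0.397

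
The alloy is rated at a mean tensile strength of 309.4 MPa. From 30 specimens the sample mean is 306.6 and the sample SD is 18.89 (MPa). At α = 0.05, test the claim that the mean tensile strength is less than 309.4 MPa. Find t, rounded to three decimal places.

H0: μ = 309.4; H1: μ < 309.4 (one-sample t-test, left-tailed).
t = (x̄ − μ₀)/(s/√n) = (306.6 − 309.4)/(18.89/√30) = -0.812
df = n − 1 = 29
p-value = P(T ≤ -0.812) ≈ 0.212
Since p ≈ 0.212 > α = 0.05, fail to reject H0; the evidence is not statistically significant.

-0.812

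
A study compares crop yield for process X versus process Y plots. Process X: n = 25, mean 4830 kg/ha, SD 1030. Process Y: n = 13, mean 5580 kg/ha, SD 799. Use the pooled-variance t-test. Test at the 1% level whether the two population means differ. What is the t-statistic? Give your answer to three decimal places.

Let group 1 = process X, group 2 = process Y. H0: μ_1 = μ_2; H1: μ_1 ≠ μ_2 (two-sample pooled-variance t-test, two-sided).
s_p² = [(25−1)·1030² + (13−1)·799²]/(25+13−2) = 920067
t = (4830 − 5580)/√[920067·(1/25 + 1/13)] = -2.287
df = n₁ + n₂ − 2 = 36
Two-sided p-value ≈ 0.0282
Since p ≈ 0.0282 > α = 0.01, fail to reject H0; the data do not provide sufficient evidence against H0.

-2.287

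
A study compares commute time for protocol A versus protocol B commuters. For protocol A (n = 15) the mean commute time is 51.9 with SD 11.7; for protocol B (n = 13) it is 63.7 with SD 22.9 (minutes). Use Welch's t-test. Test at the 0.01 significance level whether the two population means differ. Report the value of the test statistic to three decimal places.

Let group 1 = protocol A, group 2 = protocol B. H0: μ_1 = μ_2; H1: μ_1 ≠ μ_2 (Welch's two-sample t-test, two-sided).
t = (x̄_1 − x̄_2)/√(s_1²/n_1 + s_2²/n_2) = (51.9 − 63.7)/√(11.7²/15 + 22.9²/13) = -1.678
Welch–Satterthwaite df ≈ 17.29
Two-sided p-value ≈ 0.1114
Since p ≈ 0.1114 > α = 0.01, fail to reject H0; the evidence is not statistically significant.

-1.678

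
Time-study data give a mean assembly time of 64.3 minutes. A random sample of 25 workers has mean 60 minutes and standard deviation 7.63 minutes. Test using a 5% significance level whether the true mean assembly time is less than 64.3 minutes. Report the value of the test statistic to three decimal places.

H0: μ = 64.3; H1: μ < 64.3 (one-sample t-test, left-tailed).
t = (x̄ − μ₀)/(s/√n) = (60 − 64.3)/(7.63/√25) = -2.818
df = n − 1 = 24
p-value = P(T ≤ -2.818) ≈ 0.005
Since p ≈ 0.005 < α = 0.05, reject H0; the data support H1.

-2.818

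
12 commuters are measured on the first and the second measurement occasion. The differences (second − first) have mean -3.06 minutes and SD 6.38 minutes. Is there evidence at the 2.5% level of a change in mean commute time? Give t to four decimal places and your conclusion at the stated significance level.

t = -1.6615; fail to reject H0

H0: μ_d = 0; H1: μ_d ≠ 0 (paired t-test on the differences, two-sided).
t = d̄/(s_d/√n) = -3.06/(6.38/√12) = -1.6615
df = n − 1 = 11
Two-sided p-value ≈ 0.125
Since p ≈ 0.125 > α = 0.025, fail to reject H0; the evidence is not statistically significant.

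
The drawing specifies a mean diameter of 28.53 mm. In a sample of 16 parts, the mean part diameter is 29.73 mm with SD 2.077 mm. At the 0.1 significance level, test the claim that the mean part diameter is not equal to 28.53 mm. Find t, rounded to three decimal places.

2.311

H0: μ = 28.53; H1: μ ≠ 28.53 (one-sample t-test, two-sided).
t = (x̄ − μ₀)/(s/√n) = (29.73 − 28.53)/(2.077/√16) = 2.311
df = n − 1 = 15
Two-sided p-value ≈ 0.035
Since p ≈ 0.035 < α = 0.1, reject H0; the evidence is statistically significant.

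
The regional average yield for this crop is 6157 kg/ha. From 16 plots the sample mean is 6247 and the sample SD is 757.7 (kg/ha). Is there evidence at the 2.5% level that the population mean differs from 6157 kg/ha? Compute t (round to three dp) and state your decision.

t = 0.475; fail to reject H0

H0: μ = 6157; H1: μ ≠ 6157 (one-sample t-test, two-sided).
t = (x̄ − μ₀)/(s/√n) = (6247 − 6157)/(757.7/√16) = 0.475
df = n − 1 = 15
Two-sided p-value ≈ 0.6415
Since p ≈ 0.6415 > α = 0.025, fail to reject H0; the data do not provide sufficient evidence against H0.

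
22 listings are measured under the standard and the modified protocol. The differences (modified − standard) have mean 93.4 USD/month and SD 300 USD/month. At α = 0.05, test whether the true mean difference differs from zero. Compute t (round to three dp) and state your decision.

H0: μ_d = 0; H1: μ_d ≠ 0 (paired t-test on the differences, two-sided).
t = d̄/(s_d/√n) = 93.4/(300/√22) = 1.460
df = n − 1 = 21
Two-sided p-value ≈ 0.159
Since p ≈ 0.159 > α = 0.05, fail to reject H0; the data do not provide sufficient evidence against H0.

t = 1.460; fail to reject H0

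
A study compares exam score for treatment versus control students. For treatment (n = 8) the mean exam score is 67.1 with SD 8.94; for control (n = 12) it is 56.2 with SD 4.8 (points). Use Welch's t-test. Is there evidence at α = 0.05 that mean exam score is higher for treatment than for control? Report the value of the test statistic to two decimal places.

Let group 1 = treatment, group 2 = control. H0: μ_1 = μ_2; H1: μ_1 > μ_2 (Welch's two-sample t-test, right-tailed).
t = (x̄_1 − x̄_2)/√(s_1²/n_1 + s_2²/n_2) = (67.1 − 56.2)/√(8.94²/8 + 4.8²/12) = 3.16
Welch–Satterthwaite df ≈ 9.72
p-value = P(T ≥ 3.16) ≈ 0.005
Since p ≈ 0.005 < α = 0.05, reject H0; the evidence is statistically significant.

3.16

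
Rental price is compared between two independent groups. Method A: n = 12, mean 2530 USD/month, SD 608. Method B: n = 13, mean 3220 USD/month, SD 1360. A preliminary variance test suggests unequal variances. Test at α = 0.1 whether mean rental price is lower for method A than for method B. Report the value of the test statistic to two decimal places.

-1.66

Let group 1 = method A, group 2 = method B. H0: μ_1 = μ_2; H1: μ_1 < μ_2 (Welch's two-sample t-test, left-tailed).
t = (x̄_1 − x̄_2)/√(s_1²/n_1 + s_2²/n_2) = (2530 − 3220)/√(608²/12 + 1360²/13) = -1.66
Welch–Satterthwaite df ≈ 16.89
p-value = P(T ≤ -1.66) ≈ 0.058
Since p ≈ 0.058 < α = 0.1, reject H0; the data support H1.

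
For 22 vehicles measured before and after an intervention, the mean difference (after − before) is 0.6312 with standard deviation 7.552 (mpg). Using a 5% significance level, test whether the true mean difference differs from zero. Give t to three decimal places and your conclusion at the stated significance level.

t = 0.392; fail to reject H0

H0: μ_d = 0; H1: μ_d ≠ 0 (paired t-test on the differences, two-sided).
t = d̄/(s_d/√n) = 0.6312/(7.552/√22) = 0.392
df = n − 1 = 21
Two-sided p-value ≈ 0.6990
Since p ≈ 0.6990 > α = 0.05, fail to reject H0; the evidence is not statistically significant.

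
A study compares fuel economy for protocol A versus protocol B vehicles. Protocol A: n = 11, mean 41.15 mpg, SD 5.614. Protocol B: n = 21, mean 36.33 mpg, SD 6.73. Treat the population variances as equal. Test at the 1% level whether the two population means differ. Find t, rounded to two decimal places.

Let group 1 = protocol A, group 2 = protocol B. H0: μ_1 = μ_2; H1: μ_1 ≠ μ_2 (two-sample pooled-variance t-test, two-sided).
s_p² = [(11−1)·5.614² + (21−1)·6.73²]/(11+21−2) = 40.7009
t = (41.15 − 36.33)/√[40.7009·(1/11 + 1/21)] = 2.03
df = n₁ + n₂ − 2 = 30
Two-sided p-value ≈ 0.051
Since p ≈ 0.051 > α = 0.01, fail to reject H0; the data do not provide sufficient evidence against H0.

2.03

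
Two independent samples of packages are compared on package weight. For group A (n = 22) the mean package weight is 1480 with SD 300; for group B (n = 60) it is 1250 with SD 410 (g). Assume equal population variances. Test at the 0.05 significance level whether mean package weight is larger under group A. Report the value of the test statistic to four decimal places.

2.4020

Let group 1 = group A, group 2 = group B. H0: μ_1 = μ_2; H1: μ_1 > μ_2 (two-sample pooled-variance t-test, right-tailed).
s_p² = [(22−1)·300² + (60−1)·410²]/(22+60−2) = 147599
t = (1480 − 1250)/√[147599·(1/22 + 1/60)] = 2.4020
df = n₁ + n₂ − 2 = 80
p-value = P(T ≥ 2.4020) ≈ 0.0093
Since p ≈ 0.0093 < α = 0.05, reject H0; the evidence is statistically significant.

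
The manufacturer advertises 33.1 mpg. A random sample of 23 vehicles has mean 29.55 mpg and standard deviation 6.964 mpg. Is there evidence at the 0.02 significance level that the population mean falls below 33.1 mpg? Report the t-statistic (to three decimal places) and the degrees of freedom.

t = -2.445, df = 22

H0: μ = 33.1; H1: μ < 33.1 (one-sample t-test, left-tailed).
t = (x̄ − μ₀)/(s/√n) = (29.55 − 33.1)/(6.964/√23) = -2.445
df = n − 1 = 22
p-value = P(T ≤ -2.445) ≈ 0.0115
Since p ≈ 0.0115 < α = 0.02, reject H0; the data support H1.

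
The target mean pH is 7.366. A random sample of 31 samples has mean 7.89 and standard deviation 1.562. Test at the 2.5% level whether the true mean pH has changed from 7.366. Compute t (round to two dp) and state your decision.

H0: μ = 7.366; H1: μ ≠ 7.366 (one-sample t-test, two-sided).
t = (x̄ − μ₀)/(s/√n) = (7.89 − 7.366)/(1.562/√31) = 1.87
df = n − 1 = 30
Two-sided p-value ≈ 0.072
Since p ≈ 0.072 > α = 0.025, fail to reject H0; the evidence is not statistically significant.

t = 1.87; fail to reject H0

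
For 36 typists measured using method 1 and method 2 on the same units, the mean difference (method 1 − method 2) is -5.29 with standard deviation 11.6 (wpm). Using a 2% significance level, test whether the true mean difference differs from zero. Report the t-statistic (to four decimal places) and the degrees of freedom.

t = -2.7362, df = 35

H0: μ_d = 0; H1: μ_d ≠ 0 (paired t-test on the differences, two-sided).
t = d̄/(s_d/√n) = -5.29/(11.6/√36) = -2.7362
df = n − 1 = 35
Two-sided p-value ≈ 0.0097
Since p ≈ 0.0097 < α = 0.02, reject H0; the evidence is statistically significant.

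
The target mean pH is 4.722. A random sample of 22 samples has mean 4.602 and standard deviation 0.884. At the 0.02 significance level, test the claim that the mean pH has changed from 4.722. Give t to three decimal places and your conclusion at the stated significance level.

H0: μ = 4.722; H1: μ ≠ 4.722 (one-sample t-test, two-sided).
t = (x̄ − μ₀)/(s/√n) = (4.602 − 4.722)/(0.884/√22) = -0.637
df = n − 1 = 21
Two-sided p-value ≈ 0.5312
Since p ≈ 0.5312 > α = 0.02, fail to reject H0; the data do not provide sufficient evidence against H0.

t = -0.637; fail to reject H0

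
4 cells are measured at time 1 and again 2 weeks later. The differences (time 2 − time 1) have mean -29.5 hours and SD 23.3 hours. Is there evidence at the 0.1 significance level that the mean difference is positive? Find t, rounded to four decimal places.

H0: μ_d = 0; H1: μ_d > 0 (paired t-test on the differences, right-tailed).
t = d̄/(s_d/√n) = -29.5/(23.3/√4) = -2.5322
df = n − 1 = 3
p-value = P(T ≥ -2.5322) ≈ 0.957
Since p ≈ 0.957 > α = 0.1, fail to reject H0; the data do not provide sufficient evidence against H0.

-2.5322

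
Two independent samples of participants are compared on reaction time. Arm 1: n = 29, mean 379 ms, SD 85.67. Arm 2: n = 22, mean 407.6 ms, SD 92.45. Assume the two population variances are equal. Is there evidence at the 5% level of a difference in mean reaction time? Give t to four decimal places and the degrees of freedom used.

Let group 1 = arm 1, group 2 = arm 2. H0: μ_1 = μ_2; H1: μ_1 ≠ μ_2 (two-sample pooled-variance t-test, two-sided).
s_p² = [(29−1)·85.67² + (22−1)·92.45²]/(29+22−2) = 7856.91
t = (379 − 407.6)/√[7856.91·(1/29 + 1/22)] = -1.1412
df = n₁ + n₂ − 2 = 49
Two-sided p-value ≈ 0.259
Since p ≈ 0.259 > α = 0.05, fail to reject H0; the evidence is not statistically significant.

t = -1.1412, df = 49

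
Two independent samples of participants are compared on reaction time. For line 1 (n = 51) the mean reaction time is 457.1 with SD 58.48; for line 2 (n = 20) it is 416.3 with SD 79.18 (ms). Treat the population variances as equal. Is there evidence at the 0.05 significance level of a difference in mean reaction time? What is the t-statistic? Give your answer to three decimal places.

Let group 1 = line 1, group 2 = line 2. H0: μ_1 = μ_2; H1: μ_1 ≠ μ_2 (two-sample pooled-variance t-test, two-sided).
s_p² = [(51−1)·58.48² + (20−1)·79.18²]/(51+20−2) = 4204.57
t = (457.1 − 416.3)/√[4204.57·(1/51 + 1/20)] = 2.385
df = n₁ + n₂ − 2 = 69
Two-sided p-value ≈ 0.0198
Since p ≈ 0.0198 < α = 0.05, reject H0; the evidence is statistically significant.

2.385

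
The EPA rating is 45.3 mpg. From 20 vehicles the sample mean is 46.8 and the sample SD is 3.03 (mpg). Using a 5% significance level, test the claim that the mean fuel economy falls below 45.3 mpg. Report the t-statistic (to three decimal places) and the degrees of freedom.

t = 2.214, df = 19

H0: μ = 45.3; H1: μ < 45.3 (one-sample t-test, left-tailed).
t = (x̄ − μ₀)/(s/√n) = (46.8 − 45.3)/(3.03/√20) = 2.214
df = n − 1 = 19
p-value = P(T ≤ 2.214) ≈ 0.9804
Since p ≈ 0.9804 > α = 0.05, fail to reject H0; the evidence is not statistically significant.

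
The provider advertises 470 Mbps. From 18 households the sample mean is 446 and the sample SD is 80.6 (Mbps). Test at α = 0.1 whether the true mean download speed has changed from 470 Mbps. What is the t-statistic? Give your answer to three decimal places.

H0: μ = 470; H1: μ ≠ 470 (one-sample t-test, two-sided).
t = (x̄ − μ₀)/(s/√n) = (446 − 470)/(80.6/√18) = -1.263
df = n − 1 = 17
Two-sided p-value ≈ 0.224
Since p ≈ 0.224 > α = 0.1, fail to reject H0; the data do not provide sufficient evidence against H0.

-1.263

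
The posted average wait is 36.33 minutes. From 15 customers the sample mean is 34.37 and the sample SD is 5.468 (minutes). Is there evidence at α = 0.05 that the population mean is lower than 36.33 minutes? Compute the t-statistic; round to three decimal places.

H0: μ = 36.33; H1: μ < 36.33 (one-sample t-test, left-tailed).
t = (x̄ − μ₀)/(s/√n) = (34.37 − 36.33)/(5.468/√15) = -1.388
df = n − 1 = 14
p-value = P(T ≤ -1.388) ≈ 0.093
Since p ≈ 0.093 > α = 0.05, fail to reject H0; the data do not provide sufficient evidence against H0.

-1.388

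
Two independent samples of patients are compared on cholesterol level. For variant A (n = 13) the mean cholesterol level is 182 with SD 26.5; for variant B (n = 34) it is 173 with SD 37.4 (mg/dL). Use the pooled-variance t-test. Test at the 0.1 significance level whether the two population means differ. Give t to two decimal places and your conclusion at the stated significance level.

t = 0.79; fail to reject H0

Let group 1 = variant A, group 2 = variant B. H0: μ_1 = μ_2; H1: μ_1 ≠ μ_2 (two-sample pooled-variance t-test, two-sided).
s_p² = [(13−1)·26.5² + (34−1)·37.4²]/(13+34−2) = 1213.02
t = (182 − 173)/√[1213.02·(1/13 + 1/34)] = 0.79
df = n₁ + n₂ − 2 = 45
Two-sided p-value ≈ 0.4323
Since p ≈ 0.4323 > α = 0.1, fail to reject H0; the evidence is not statistically significant.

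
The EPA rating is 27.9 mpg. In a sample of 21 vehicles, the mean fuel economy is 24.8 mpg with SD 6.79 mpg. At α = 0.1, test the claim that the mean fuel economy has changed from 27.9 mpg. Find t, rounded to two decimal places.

H0: μ = 27.9; H1: μ ≠ 27.9 (one-sample t-test, two-sided).
t = (x̄ − μ₀)/(s/√n) = (24.8 − 27.9)/(6.79/√21) = -2.09
df = n − 1 = 20
Two-sided p-value ≈ 0.0494
Since p ≈ 0.0494 < α = 0.1, reject H0; the evidence is statistically significant.

-2.09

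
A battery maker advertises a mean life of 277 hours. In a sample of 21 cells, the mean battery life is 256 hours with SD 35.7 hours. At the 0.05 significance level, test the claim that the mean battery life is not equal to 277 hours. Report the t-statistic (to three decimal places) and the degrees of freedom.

t = -2.696, df = 20

H0: μ = 277; H1: μ ≠ 277 (one-sample t-test, two-sided).
t = (x̄ − μ₀)/(s/√n) = (256 − 277)/(35.7/√21) = -2.696
df = n − 1 = 20
Two-sided p-value ≈ 0.0139
Since p ≈ 0.0139 < α = 0.05, reject H0; the evidence is statistically significant.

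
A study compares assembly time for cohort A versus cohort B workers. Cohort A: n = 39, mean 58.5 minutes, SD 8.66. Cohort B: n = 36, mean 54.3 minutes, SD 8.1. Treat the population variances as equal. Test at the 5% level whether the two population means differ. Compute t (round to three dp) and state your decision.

t = 2.164; reject H0

Let group 1 = cohort A, group 2 = cohort B. H0: μ_1 = μ_2; H1: μ_1 ≠ μ_2 (two-sample pooled-variance t-test, two-sided).
s_p² = [(39−1)·8.66² + (36−1)·8.1²]/(39+36−2) = 70.4957
t = (58.5 − 54.3)/√[70.4957·(1/39 + 1/36)] = 2.164
df = n₁ + n₂ − 2 = 73
Two-sided p-value ≈ 0.0337
Since p ≈ 0.0337 < α = 0.05, reject H0; the evidence is statistically significant.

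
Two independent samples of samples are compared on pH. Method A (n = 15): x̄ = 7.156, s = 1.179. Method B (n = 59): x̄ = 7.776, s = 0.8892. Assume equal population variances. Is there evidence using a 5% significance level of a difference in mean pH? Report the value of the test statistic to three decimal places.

Let group 1 = method A, group 2 = method B. H0: μ_1 = μ_2; H1: μ_1 ≠ μ_2 (two-sample pooled-variance t-test, two-sided).
s_p² = [(15−1)·1.179² + (59−1)·0.8892²]/(15+59−2) = 0.90722
t = (7.156 − 7.776)/√[0.90722·(1/15 + 1/59)] = -2.251
df = n₁ + n₂ − 2 = 72
Two-sided p-value ≈ 0.027
Since p ≈ 0.027 < α = 0.05, reject H0; the evidence is statistically significant.

-2.251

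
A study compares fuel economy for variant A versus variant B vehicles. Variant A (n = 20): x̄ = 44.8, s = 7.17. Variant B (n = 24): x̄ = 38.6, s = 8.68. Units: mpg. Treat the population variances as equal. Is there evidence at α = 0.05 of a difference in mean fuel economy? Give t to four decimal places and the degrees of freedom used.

Let group 1 = variant A, group 2 = variant B. H0: μ_1 = μ_2; H1: μ_1 ≠ μ_2 (two-sample pooled-variance t-test, two-sided).
s_p² = [(20−1)·7.17² + (24−1)·8.68²]/(20+24−2) = 64.5153
t = (44.8 − 38.6)/√[64.5153·(1/20 + 1/24)] = 2.5495
df = n₁ + n₂ − 2 = 42
Two-sided p-value ≈ 0.015
Since p ≈ 0.015 < α = 0.05, reject H0; the data support H1.

t = 2.5495, df = 42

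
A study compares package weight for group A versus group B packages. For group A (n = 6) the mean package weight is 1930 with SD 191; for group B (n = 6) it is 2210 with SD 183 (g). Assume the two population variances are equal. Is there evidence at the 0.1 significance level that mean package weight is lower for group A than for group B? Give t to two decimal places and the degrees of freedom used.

Let group 1 = group A, group 2 = group B. H0: μ_1 = μ_2; H1: μ_1 < μ_2 (two-sample pooled-variance t-test, left-tailed).
s_p² = [(6−1)·191² + (6−1)·183²]/(6+6−2) = 34985
t = (1930 − 2210)/√[34985·(1/6 + 1/6)] = -2.59
df = n₁ + n₂ − 2 = 10
p-value = P(T ≤ -2.59) ≈ 0.0134
Since p ≈ 0.0134 < α = 0.1, reject H0; the evidence is statistically significant.

t = -2.59, df = 10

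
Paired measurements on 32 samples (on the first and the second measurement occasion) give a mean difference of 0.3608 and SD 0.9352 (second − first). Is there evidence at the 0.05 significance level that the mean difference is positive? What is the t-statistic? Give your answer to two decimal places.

H0: μ_d = 0; H1: μ_d > 0 (paired t-test on the differences, right-tailed).
t = d̄/(s_d/√n) = 0.3608/(0.9352/√32) = 2.18
df = n − 1 = 31
p-value = P(T ≥ 2.18) ≈ 0.018
Since p ≈ 0.018 < α = 0.05, reject H0; the evidence is statistically significant.

2.18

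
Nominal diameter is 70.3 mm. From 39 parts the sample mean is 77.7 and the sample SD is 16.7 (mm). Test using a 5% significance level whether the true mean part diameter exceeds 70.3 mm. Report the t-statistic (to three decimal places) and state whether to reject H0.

H0: μ = 70.3; H1: μ > 70.3 (one-sample t-test, right-tailed).
t = (x̄ − μ₀)/(s/√n) = (77.7 − 70.3)/(16.7/√39) = 2.767
df = n − 1 = 38
p-value = P(T ≥ 2.767) ≈ 0.0043
Since p ≈ 0.0043 < α = 0.05, reject H0; the data support H1.

t = 2.767; reject H0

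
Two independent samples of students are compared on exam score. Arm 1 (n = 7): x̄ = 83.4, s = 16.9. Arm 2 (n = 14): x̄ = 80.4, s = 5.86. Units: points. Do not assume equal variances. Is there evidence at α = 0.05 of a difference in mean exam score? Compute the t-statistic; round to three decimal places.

0.456

Let group 1 = arm 1, group 2 = arm 2. H0: μ_1 = μ_2; H1: μ_1 ≠ μ_2 (Welch's two-sample t-test, two-sided).
t = (x̄_1 − x̄_2)/√(s_1²/n_1 + s_2²/n_2) = (83.4 − 80.4)/√(16.9²/7 + 5.86²/14) = 0.456
Welch–Satterthwaite df ≈ 6.73
Two-sided p-value ≈ 0.6626
Since p ≈ 0.6626 > α = 0.05, fail to reject H0; the data do not provide sufficient evidence against H0.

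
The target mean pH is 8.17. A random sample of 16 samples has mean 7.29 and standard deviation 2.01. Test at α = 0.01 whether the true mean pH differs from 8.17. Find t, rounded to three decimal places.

-1.751

H0: μ = 8.17; H1: μ ≠ 8.17 (one-sample t-test, two-sided).
t = (x̄ − μ₀)/(s/√n) = (7.29 − 8.17)/(2.01/√16) = -1.751
df = n − 1 = 15
Two-sided p-value ≈ 0.100
Since p ≈ 0.100 > α = 0.01, fail to reject H0; the evidence is not statistically significant.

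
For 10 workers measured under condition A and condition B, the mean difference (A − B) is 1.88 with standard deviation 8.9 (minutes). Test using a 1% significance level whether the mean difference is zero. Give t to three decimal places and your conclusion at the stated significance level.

H0: μ_d = 0; H1: μ_d ≠ 0 (paired t-test on the differences, two-sided).
t = d̄/(s_d/√n) = 1.88/(8.9/√10) = 0.668
df = n − 1 = 9
Two-sided p-value ≈ 0.521
Since p ≈ 0.521 > α = 0.01, fail to reject H0; the evidence is not statistically significant.

t = 0.668; fail to reject H0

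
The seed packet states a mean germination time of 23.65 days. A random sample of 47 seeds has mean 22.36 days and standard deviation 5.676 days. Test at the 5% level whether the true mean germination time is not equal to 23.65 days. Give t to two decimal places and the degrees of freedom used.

t = -1.56, df = 46

H0: μ = 23.65; H1: μ ≠ 23.65 (one-sample t-test, two-sided).
t = (x̄ − μ₀)/(s/√n) = (22.36 − 23.65)/(5.676/√47) = -1.56
df = n − 1 = 46
Two-sided p-value ≈ 0.126
Since p ≈ 0.126 > α = 0.05, fail to reject H0; the evidence is not statistically significant.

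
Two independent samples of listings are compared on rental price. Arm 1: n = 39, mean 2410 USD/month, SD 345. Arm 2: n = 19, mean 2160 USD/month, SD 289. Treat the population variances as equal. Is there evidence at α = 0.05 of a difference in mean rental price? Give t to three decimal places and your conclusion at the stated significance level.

t = 2.724; reject H0

Let group 1 = arm 1, group 2 = arm 2. H0: μ_1 = μ_2; H1: μ_1 ≠ μ_2 (two-sample pooled-variance t-test, two-sided).
s_p² = [(39−1)·345² + (19−1)·289²]/(39+19−2) = 107613
t = (2410 − 2160)/√[107613·(1/39 + 1/19)] = 2.724
df = n₁ + n₂ − 2 = 56
Two-sided p-value ≈ 0.0086
Since p ≈ 0.0086 < α = 0.05, reject H0; the evidence is statistically significant.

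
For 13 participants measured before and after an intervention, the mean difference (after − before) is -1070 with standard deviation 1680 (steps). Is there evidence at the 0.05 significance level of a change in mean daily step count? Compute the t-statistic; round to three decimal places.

H0: μ_d = 0; H1: μ_d ≠ 0 (paired t-test on the differences, two-sided).
t = d̄/(s_d/√n) = -1070/(1680/√13) = -2.296
df = n − 1 = 12
Two-sided p-value ≈ 0.040
Since p ≈ 0.040 < α = 0.05, reject H0; the evidence is statistically significant.

-2.296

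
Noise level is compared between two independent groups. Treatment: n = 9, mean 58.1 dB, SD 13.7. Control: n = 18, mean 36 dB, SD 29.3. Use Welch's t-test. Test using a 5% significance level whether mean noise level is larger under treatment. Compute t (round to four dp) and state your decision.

Let group 1 = treatment, group 2 = control. H0: μ_1 = μ_2; H1: μ_1 > μ_2 (Welch's two-sample t-test, right-tailed).
t = (x̄_1 − x̄_2)/√(s_1²/n_1 + s_2²/n_2) = (58.1 − 36)/√(13.7²/9 + 29.3²/18) = 2.6693
Welch–Satterthwaite df ≈ 24.97
p-value = P(T ≥ 2.6693) ≈ 0.007
Since p ≈ 0.007 < α = 0.05, reject H0; the evidence is statistically significant.

t = 2.6693; reject H0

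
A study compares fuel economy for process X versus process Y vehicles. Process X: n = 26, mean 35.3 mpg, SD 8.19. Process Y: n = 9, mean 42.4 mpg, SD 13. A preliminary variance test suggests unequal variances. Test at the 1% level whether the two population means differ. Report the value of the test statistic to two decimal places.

-1.54

Let group 1 = process X, group 2 = process Y. H0: μ_1 = μ_2; H1: μ_1 ≠ μ_2 (Welch's two-sample t-test, two-sided).
t = (x̄_1 − x̄_2)/√(s_1²/n_1 + s_2²/n_2) = (35.3 − 42.4)/√(8.19²/26 + 13²/9) = -1.54
Welch–Satterthwaite df ≈ 10.29
Two-sided p-value ≈ 0.1546
Since p ≈ 0.1546 > α = 0.01, fail to reject H0; the evidence is not statistically significant.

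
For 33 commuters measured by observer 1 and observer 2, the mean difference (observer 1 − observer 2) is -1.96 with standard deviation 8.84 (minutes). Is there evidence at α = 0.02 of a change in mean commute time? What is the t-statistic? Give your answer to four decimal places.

H0: μ_d = 0; H1: μ_d ≠ 0 (paired t-test on the differences, two-sided).
t = d̄/(s_d/√n) = -1.96/(8.84/√33) = -1.2737
df = n − 1 = 32
Two-sided p-value ≈ 0.2120
Since p ≈ 0.2120 > α = 0.02, fail to reject H0; the evidence is not statistically significant.

-1.2737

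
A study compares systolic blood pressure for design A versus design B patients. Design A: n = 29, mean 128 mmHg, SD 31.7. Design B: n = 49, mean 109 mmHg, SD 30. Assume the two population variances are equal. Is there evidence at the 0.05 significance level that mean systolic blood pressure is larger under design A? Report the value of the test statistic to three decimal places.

2.647

Let group 1 = design A, group 2 = design B. H0: μ_1 = μ_2; H1: μ_1 > μ_2 (two-sample pooled-variance t-test, right-tailed).
s_p² = [(29−1)·31.7² + (49−1)·30²]/(29+49−2) = 938.644
t = (128 − 109)/√[938.644·(1/29 + 1/49)] = 2.647
df = n₁ + n₂ − 2 = 76
p-value = P(T ≥ 2.647) ≈ 0.0049
Since p ≈ 0.0049 < α = 0.05, reject H0; the data support H1.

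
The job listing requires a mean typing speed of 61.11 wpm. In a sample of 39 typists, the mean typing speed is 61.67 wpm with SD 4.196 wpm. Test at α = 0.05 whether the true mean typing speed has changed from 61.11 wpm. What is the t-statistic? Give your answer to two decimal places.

H0: μ = 61.11; H1: μ ≠ 61.11 (one-sample t-test, two-sided).
t = (x̄ − μ₀)/(s/√n) = (61.67 − 61.11)/(4.196/√39) = 0.83
df = n − 1 = 38
Two-sided p-value ≈ 0.410
Since p ≈ 0.410 > α = 0.05, fail to reject H0; the data do not provide sufficient evidence against H0.

0.83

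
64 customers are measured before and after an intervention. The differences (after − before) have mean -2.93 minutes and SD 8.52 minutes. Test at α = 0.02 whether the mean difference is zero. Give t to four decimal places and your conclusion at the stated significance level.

H0: μ_d = 0; H1: μ_d ≠ 0 (paired t-test on the differences, two-sided).
t = d̄/(s_d/√n) = -2.93/(8.52/√64) = -2.7512
df = n − 1 = 63
Two-sided p-value ≈ 0.008
Since p ≈ 0.008 < α = 0.02, reject H0; the data support H1.

t = -2.7512; reject H0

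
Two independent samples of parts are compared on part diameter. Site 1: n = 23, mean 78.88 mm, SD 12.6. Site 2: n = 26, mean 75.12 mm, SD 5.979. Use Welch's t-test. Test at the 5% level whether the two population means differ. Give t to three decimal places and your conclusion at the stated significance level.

t = 1.307; fail to reject H0

Let group 1 = site 1, group 2 = site 2. H0: μ_1 = μ_2; H1: μ_1 ≠ μ_2 (Welch's two-sample t-test, two-sided).
t = (x̄_1 − x̄_2)/√(s_1²/n_1 + s_2²/n_2) = (78.88 − 75.12)/√(12.6²/23 + 5.979²/26) = 1.307
Welch–Satterthwaite df ≈ 30.57
Two-sided p-value ≈ 0.201
Since p ≈ 0.201 > α = 0.05, fail to reject H0; the data do not provide sufficient evidence against H0.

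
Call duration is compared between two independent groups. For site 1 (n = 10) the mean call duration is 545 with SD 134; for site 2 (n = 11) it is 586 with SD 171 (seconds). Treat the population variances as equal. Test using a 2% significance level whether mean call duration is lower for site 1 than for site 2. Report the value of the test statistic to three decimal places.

Let group 1 = site 1, group 2 = site 2. H0: μ_1 = μ_2; H1: μ_1 < μ_2 (two-sample pooled-variance t-test, left-tailed).
s_p² = [(10−1)·134² + (11−1)·171²]/(10+11−2) = 23895.5
t = (545 − 586)/√[23895.5·(1/10 + 1/11)] = -0.607
df = n₁ + n₂ − 2 = 19
p-value = P(T ≤ -0.607) ≈ 0.276
Since p ≈ 0.276 > α = 0.02, fail to reject H0; the data do not provide sufficient evidence against H0.

-0.607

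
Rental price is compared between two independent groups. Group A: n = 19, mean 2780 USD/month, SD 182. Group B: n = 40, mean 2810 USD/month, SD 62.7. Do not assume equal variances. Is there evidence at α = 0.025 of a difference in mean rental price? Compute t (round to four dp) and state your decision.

Let group 1 = group A, group 2 = group B. H0: μ_1 = μ_2; H1: μ_1 ≠ μ_2 (Welch's two-sample t-test, two-sided).
t = (x̄_1 − x̄_2)/√(s_1²/n_1 + s_2²/n_2) = (2780 − 2810)/√(182²/19 + 62.7²/40) = -0.6991
Welch–Satterthwaite df ≈ 20.06
Two-sided p-value ≈ 0.493
Since p ≈ 0.493 > α = 0.025, fail to reject H0; the data do not provide sufficient evidence against H0.

t = -0.6991; fail to reject H0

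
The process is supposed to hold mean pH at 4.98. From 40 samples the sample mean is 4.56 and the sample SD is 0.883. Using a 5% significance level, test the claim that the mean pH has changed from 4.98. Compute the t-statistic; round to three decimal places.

-3.008

H0: μ = 4.98; H1: μ ≠ 4.98 (one-sample t-test, two-sided).
t = (x̄ − μ₀)/(s/√n) = (4.56 − 4.98)/(0.883/√40) = -3.008
df = n − 1 = 39
Two-sided p-value ≈ 0.0046
Since p ≈ 0.0046 < α = 0.05, reject H0; the data support H1.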